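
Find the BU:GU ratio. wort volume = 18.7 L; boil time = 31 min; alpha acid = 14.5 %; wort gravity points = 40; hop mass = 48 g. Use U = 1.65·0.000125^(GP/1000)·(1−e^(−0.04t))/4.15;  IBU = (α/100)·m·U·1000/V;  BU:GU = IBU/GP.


U = 1.65·0.000125^(40/1000)·(1−e^(−0.04·31))/4.15 = 0.1972
IBU = (14.5/100)·48·0.1972·1000/18.7 = 73.4032
BU:GU = 73.4032/40

1.8351


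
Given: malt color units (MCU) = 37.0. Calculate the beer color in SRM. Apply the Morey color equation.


SRM = 1.4922 · MCU^0.6859
SRM = 1.4922 · 37.0^0.6859

17.7606 SRM


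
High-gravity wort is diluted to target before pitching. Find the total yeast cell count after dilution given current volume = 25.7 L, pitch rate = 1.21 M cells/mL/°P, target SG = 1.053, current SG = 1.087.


V_w = V·((SG_c−1)/(SG_t−1)−1);  °P = 259 − 259/SG_t;  cells = rate·(V+V_w)·°P
V_w = 25.7·((1.087−1)/(1.053−1)−1) = 16.4868
V_final = 25.7 + 16.4868 = 42.1868
°P = 259 − 259/1.053 = 13.0361
cells = 1.21·42.1868·13.0361

665.4404 billion cells


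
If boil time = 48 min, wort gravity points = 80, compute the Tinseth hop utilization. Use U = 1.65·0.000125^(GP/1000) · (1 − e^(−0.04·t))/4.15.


bigness = 1.65·0.000125^(80/1000) = 0.8040
boil_factor = (1 − e^(−0.04·48))/4.15 = 0.2056
U = 0.8040 · 0.2056

0.1653


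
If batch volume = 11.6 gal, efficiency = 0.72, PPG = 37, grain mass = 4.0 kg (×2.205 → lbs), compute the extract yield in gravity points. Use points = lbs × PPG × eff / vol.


lbs = 4.0 × 2.205 = 8.8200
points = 8.8200 × 37 × 0.72 / 11.6

20.2556 points


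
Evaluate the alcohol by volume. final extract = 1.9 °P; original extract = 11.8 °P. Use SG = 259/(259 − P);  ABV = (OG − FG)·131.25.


OG = 259/(259 − 11.8) = 1.0477
FG = 259/(259 − 1.9) = 1.0074
ABV = (1.0477 − 1.0074)·131.25

5.2952 % ABV


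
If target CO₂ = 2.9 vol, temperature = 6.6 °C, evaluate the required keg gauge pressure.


psi = vols/(0.01821 + 0.09011·e^(−0.04·T)) − 14.695
psi = 2.9/(0.01821 + 0.09011·e^(−0.04·6.6)) − 14.695

18.4812 psi


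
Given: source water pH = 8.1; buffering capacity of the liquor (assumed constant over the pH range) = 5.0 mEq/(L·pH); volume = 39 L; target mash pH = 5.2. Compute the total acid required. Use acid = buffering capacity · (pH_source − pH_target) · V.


acid = 5.0 · (8.1 − 5.2) · 39

565.5000 mEq


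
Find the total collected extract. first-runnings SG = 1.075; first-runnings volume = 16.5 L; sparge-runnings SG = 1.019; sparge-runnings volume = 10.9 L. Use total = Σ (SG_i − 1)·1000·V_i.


first = (1.075 − 1)·1000·16.5 = 1237.5000
sparge = (1.019 − 1)·1000·10.9 = 207.1000
total = 1237.5000 + 207.1000

1444.6000 gravity·L


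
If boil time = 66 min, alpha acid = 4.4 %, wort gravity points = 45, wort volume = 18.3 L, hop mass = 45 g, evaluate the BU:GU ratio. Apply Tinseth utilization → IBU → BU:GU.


U = 1.65·0.000125^(GP/1000)·(1−e^(−0.04t))/4.15;  IBU = (α/100)·m·U·1000/V;  BU:GU = IBU/GP
U = 1.65·0.000125^(45/1000)·(1−e^(−0.04·66))/4.15 = 0.2464
IBU = (4.4/100)·45·0.2464·1000/18.3 = 26.6598
BU:GU = 26.6598/45

0.5924


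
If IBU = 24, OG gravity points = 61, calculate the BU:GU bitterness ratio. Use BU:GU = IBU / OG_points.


BU:GU = 24 / 61

0.3934


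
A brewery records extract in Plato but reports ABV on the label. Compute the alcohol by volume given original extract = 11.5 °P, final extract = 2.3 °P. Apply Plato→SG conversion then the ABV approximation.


SG = 259/(259 − P);  ABV = (OG − FG)·131.25
OG = 259/(259 − 11.5) = 1.0465
FG = 259/(259 − 2.3) = 1.0090
ABV = (1.0465 − 1.0090)·131.25

4.9225 % ABV


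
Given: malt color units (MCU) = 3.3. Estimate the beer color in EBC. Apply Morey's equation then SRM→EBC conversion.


SRM = 1.4922·MCU^0.6859;  EBC = SRM·1.97
SRM = 1.4922·3.3^0.6859 = 3.3844
EBC = 3.3844·1.97

6.6672 EBC


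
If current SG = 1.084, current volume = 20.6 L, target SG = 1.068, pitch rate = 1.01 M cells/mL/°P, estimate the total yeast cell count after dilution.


V_w = V·((SG_c−1)/(SG_t−1)−1);  °P = 259 − 259/SG_t;  cells = rate·(V+V_w)·°P
V_w = 20.6·((1.084−1)/(1.068−1)−1) = 4.8471
V_final = 20.6 + 4.8471 = 25.4471
°P = 259 − 259/1.068 = 16.4906
cells = 1.01·25.4471·16.4906

423.8346 billion cells


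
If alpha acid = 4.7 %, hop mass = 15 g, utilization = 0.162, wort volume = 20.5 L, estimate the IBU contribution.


IBU = (α/100)·mass·U·1000 / V
IBU = (4.7/100)·15·0.162·1000 / 20.5

5.5712 IBU


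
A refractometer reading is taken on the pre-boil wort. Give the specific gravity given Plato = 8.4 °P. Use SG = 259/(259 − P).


SG = 259/(259 − 8.4)

1.0335


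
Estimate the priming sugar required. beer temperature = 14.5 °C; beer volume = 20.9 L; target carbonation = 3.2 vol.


residual = 14.695·(0.01821 + 0.09011·e^(−0.04·T));  sugar = (target − residual)·4.0·V
residual = 14.695·(0.01821 + 0.09011·e^(−0.04·14.5)) = 1.0090
sugar = (3.2 − 1.0090)·4.0·20.9

183.1681 g


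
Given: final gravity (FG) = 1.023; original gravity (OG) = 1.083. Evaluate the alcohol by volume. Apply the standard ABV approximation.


ABV = (OG − FG) · 131.25
ABV = (1.083 − 1.023) · 131.25

7.8750 % ABV


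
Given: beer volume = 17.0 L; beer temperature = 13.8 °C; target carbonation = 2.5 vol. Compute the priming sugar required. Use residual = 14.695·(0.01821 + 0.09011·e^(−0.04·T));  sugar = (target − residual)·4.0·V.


residual = 14.695·(0.01821 + 0.09011·e^(−0.04·13.8)) = 1.0300
sugar = (2.5 − 1.0300)·4.0·17.0

99.9568 g


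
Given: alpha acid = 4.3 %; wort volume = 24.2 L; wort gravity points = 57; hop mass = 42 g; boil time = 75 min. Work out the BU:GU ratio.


U = 1.65·0.000125^(GP/1000)·(1−e^(−0.04t))/4.15;  IBU = (α/100)·m·U·1000/V;  BU:GU = IBU/GP
U = 1.65·0.000125^(57/1000)·(1−e^(−0.04·75))/4.15 = 0.2264
IBU = (4.3/100)·42·0.2264·1000/24.2 = 16.8921
BU:GU = 16.8921/57

0.2964


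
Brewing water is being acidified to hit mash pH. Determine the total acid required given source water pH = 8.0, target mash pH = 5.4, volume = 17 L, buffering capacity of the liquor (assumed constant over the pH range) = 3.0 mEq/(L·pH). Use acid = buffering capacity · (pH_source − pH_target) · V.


acid = 3.0 · (8.0 − 5.4) · 17

132.6000 mEq


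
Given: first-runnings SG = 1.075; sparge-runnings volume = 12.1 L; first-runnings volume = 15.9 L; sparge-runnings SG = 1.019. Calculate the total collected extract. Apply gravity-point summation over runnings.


total = Σ (SG_i − 1)·1000·V_i
first = (1.075 − 1)·1000·15.9 = 1192.5000
sparge = (1.019 − 1)·1000·12.1 = 229.9000
total = 1192.5000 + 229.9000

1422.4000 gravity·L


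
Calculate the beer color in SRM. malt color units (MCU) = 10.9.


SRM = 1.4922 · MCU^0.6859
SRM = 1.4922 · 10.9^0.6859

7.6806 SRM


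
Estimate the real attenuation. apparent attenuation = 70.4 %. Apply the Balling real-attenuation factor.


RA = AA · 0.8192
RA = 70.4 · 0.8192

57.6717 %


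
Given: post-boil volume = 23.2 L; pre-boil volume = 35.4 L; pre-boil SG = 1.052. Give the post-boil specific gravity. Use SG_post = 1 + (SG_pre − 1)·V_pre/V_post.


pts_pre = (1.052 − 1)·1000 = 52.0000
pts_post = 52.0000·35.4/23.2 = 79.3448
SG_post = 1 + 79.3448/1000

1.0793


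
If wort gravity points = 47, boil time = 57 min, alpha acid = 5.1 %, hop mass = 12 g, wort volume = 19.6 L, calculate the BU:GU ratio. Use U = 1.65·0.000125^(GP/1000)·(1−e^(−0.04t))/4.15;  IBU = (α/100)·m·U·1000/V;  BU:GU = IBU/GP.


U = 1.65·0.000125^(47/1000)·(1−e^(−0.04·57))/4.15 = 0.2340
IBU = (5.1/100)·12·0.2340·1000/19.6 = 7.3051
BU:GU = 7.3051/47

0.1554


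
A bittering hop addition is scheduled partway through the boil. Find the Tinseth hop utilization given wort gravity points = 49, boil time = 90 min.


U = 1.65·0.000125^(GP/1000) · (1 − e^(−0.04·t))/4.15
bigness = 1.65·0.000125^(49/1000) = 1.0623
boil_factor = (1 − e^(−0.04·90))/4.15 = 0.2344
U = 1.0623 · 0.2344

0.2490


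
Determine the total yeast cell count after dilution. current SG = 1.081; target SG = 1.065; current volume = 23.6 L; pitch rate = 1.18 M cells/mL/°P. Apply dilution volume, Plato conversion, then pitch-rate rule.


V_w = V·((SG_c−1)/(SG_t−1)−1);  °P = 259 − 259/SG_t;  cells = rate·(V+V_w)·°P
V_w = 23.6·((1.081−1)/(1.065−1)−1) = 5.8092
V_final = 23.6 + 5.8092 = 29.4092
°P = 259 − 259/1.065 = 15.8075
cells = 1.18·29.4092·15.8075

548.5664 billion cells


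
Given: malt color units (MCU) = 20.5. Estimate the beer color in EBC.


SRM = 1.4922·MCU^0.6859;  EBC = SRM·1.97
SRM = 1.4922·20.5^0.6859 = 11.8457
EBC = 11.8457·1.97

23.3359 EBC


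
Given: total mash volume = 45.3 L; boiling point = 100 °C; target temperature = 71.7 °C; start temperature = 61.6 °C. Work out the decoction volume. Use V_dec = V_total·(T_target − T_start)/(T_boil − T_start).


V_dec = 45.3·(71.7 − 61.6)/(100 − 61.6)

11.9148 L


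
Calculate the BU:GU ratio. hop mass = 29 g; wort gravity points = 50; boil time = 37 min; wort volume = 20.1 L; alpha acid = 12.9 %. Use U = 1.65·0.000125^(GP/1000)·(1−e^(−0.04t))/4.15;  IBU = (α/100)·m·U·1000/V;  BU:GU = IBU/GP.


U = 1.65·0.000125^(50/1000)·(1−e^(−0.04·37))/4.15 = 0.1959
IBU = (12.9/100)·29·0.1959·1000/20.1 = 36.4665
BU:GU = 36.4665/50

0.7293


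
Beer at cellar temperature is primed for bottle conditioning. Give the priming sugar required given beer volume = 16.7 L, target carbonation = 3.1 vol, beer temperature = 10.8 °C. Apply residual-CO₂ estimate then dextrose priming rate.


residual = 14.695·(0.01821 + 0.09011·e^(−0.04·T));  sugar = (target − residual)·4.0·V
residual = 14.695·(0.01821 + 0.09011·e^(−0.04·10.8)) = 1.1273
sugar = (3.1 − 1.1273)·4.0·16.7

131.7792 g


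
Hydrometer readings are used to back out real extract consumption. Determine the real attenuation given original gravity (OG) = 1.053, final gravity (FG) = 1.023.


AA = (OG−FG)/(OG−1)·100;  RA = AA·0.8192
AA = (1.053 − 1.023)/(1.053 − 1)·100 = 56.6038
RA = 56.6038·0.8192

46.3698 %


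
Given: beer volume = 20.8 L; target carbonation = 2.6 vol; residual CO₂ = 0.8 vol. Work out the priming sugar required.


sugar = (target − residual)·4.0·V
sugar = (2.6 − 0.8)·4.0·20.8

149.7600 g


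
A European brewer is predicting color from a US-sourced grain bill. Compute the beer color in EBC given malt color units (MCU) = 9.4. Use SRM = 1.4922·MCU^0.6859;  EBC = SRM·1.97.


SRM = 1.4922·9.4^0.6859 = 6.9390
EBC = 6.9390·1.97

13.6698 EBC


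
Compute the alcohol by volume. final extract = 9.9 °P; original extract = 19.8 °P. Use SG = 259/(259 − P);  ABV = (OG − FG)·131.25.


OG = 259/(259 − 19.8) = 1.0828
FG = 259/(259 − 9.9) = 1.0397
ABV = (1.0828 − 1.0397)·131.25

5.6481 % ABV


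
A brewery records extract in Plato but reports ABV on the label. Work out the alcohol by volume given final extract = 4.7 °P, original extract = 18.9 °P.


SG = 259/(259 − P);  ABV = (OG − FG)·131.25
OG = 259/(259 − 18.9) = 1.0787
FG = 259/(259 − 4.7) = 1.0185
ABV = (1.0787 − 1.0185)·131.25

7.9059 % ABV


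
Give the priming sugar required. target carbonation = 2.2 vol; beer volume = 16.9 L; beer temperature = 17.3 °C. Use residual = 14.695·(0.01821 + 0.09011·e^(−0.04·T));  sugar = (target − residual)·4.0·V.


residual = 14.695·(0.01821 + 0.09011·e^(−0.04·17.3)) = 0.9304
sugar = (2.2 − 0.9304)·4.0·16.9

85.8223 g


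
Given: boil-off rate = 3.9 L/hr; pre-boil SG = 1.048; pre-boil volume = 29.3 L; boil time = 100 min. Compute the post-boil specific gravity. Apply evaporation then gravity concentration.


V_post = V_pre − rate·(t/60);  SG_post = 1 + (SG_pre−1)·V_pre/V_post
V_post = 29.3 − 3.9·(100/60) = 22.8000
SG_post = 1 + (1.048 − 1)·29.3/22.8000

1.0617


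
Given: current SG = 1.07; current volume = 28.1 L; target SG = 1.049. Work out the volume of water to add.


V_water = V·((SG_curr − 1)/(SG_target − 1) − 1)
V_water = 28.1·((1.07 − 1)/(1.049 − 1) − 1)

12.0429 L


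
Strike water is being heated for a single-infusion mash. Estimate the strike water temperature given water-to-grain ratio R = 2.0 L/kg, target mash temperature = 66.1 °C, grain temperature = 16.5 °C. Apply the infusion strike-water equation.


T_strike = (0.41/R)·(T_mash − T_grain) + T_mash
T_strike = (0.41/2.0)·(66.1 − 16.5) + 66.1

76.2680 °C


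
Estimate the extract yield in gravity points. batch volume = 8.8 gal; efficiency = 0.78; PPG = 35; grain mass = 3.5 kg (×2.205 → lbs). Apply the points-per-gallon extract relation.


points = lbs × PPG × eff / vol
lbs = 3.5 × 2.205 = 7.7175
points = 7.7175 × 35 × 0.78 / 8.8

23.9418 points


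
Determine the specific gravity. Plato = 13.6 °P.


SG = 259/(259 − P)
SG = 259/(259 − 13.6)

1.0554


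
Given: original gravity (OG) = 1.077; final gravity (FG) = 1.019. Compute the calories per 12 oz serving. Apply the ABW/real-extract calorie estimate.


ABW = (OG−FG)·131.25·0.79/FG;  °P = 259 − 259/SG (for OG→OE and FG→AE);  RE = 0.1808·OE + 0.8192·AE;  Cal = (6.9·ABW + 4·(RE−0.1))·FG·3.55
ABW = (1.077 − 1.019)·131.25·0.79/1.019 = 5.9017
OE = 259 − 259/1.077 = 18.5172 °P
AE = 259 − 259/1.019 = 4.8292 °P
RE = 0.1808·18.5172 + 0.8192·4.8292 = 7.3040 °P
Cal = (6.9·5.9017 + 4·(7.3040−0.1))·1.019·3.55

251.5506 kcal


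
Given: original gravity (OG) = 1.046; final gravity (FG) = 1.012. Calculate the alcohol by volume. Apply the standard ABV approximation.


ABV = (OG − FG) · 131.25
ABV = (1.046 − 1.012) · 131.25

4.4625 % ABV


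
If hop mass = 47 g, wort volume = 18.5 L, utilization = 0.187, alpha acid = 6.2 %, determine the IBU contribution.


IBU = (α/100)·mass·U·1000 / V
IBU = (6.2/100)·47·0.187·1000 / 18.5

29.4550 IBU


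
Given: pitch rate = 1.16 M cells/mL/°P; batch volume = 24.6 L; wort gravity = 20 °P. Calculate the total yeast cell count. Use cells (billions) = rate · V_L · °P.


cells = 1.16 · 24.6 · 20

570.7200 billion cells


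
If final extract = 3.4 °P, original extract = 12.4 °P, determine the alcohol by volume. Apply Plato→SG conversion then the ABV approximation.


SG = 259/(259 − P);  ABV = (OG − FG)·131.25
OG = 259/(259 − 12.4) = 1.0503
FG = 259/(259 − 3.4) = 1.0133
ABV = (1.0503 − 1.0133)·131.25

4.8539 % ABV


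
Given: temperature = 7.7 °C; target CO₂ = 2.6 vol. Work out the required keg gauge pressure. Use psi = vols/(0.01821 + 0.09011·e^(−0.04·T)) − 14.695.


psi = 2.6/(0.01821 + 0.09011·e^(−0.04·7.7)) − 14.695

16.0986 psi


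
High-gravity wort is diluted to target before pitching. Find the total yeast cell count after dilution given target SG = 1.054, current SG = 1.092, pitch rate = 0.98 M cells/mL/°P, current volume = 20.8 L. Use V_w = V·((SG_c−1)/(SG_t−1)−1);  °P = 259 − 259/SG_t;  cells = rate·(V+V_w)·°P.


V_w = 20.8·((1.092−1)/(1.054−1)−1) = 14.6370
V_final = 20.8 + 14.6370 = 35.4370
°P = 259 − 259/1.054 = 13.2694
cells = 0.98·35.4370·13.2694

460.8254 billion cells


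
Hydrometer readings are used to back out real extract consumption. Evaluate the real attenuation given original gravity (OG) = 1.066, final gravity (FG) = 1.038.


AA = (OG−FG)/(OG−1)·100;  RA = AA·0.8192
AA = (1.066 − 1.038)/(1.066 − 1)·100 = 42.4242
RA = 42.4242·0.8192

34.7539 %


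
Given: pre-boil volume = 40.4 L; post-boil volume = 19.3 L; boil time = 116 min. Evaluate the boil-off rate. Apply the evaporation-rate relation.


rate = (V_pre − V_post) / (t_min/60)
rate = (40.4 − 19.3) / (116/60)

10.9138 L/hr


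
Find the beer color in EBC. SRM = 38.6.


EBC = SRM · 1.97
EBC = 38.6 · 1.97

76.0420 EBC


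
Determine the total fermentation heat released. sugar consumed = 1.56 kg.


Q = m_sugar · 590 kJ/kg
Q = 1.56 · 590

920.4000 kJ


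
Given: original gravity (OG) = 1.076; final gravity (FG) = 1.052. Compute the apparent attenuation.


AA = (OG − FG)/(OG − 1) · 100
AA = (1.076 − 1.052)/(1.076 − 1) · 100

31.5789 %


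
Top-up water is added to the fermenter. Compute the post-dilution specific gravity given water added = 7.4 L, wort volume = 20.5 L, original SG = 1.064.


SG_new = 1 + (SG_old − 1)·V_old/(V_old + V_water)
pts = (1.064 − 1)·1000·20.5/(20.5 + 7.4) = 47.0251
SG_new = 1 + 47.0251/1000

1.0470


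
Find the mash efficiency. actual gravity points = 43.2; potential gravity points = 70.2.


efficiency = actual / potential × 100
efficiency = 43.2 / 70.2 × 100

61.5385 %


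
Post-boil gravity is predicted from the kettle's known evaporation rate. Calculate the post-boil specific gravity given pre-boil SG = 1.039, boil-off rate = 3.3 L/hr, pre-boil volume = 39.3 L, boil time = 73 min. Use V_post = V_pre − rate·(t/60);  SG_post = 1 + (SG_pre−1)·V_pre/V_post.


V_post = 39.3 − 3.3·(73/60) = 35.2850
SG_post = 1 + (1.039 − 1)·39.3/35.2850

1.0434


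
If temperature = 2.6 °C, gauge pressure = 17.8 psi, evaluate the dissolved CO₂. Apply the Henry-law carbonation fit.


vols = (P + 14.695)·(0.01821 + 0.09011·e^(−0.04·T))
vols = (17.8 + 14.695)·(0.01821 + 0.09011·e^(−0.04·2.6))

3.2306 volumes


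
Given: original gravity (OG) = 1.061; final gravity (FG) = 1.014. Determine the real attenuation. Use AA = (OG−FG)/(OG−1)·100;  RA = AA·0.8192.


AA = (1.061 − 1.014)/(1.061 − 1)·100 = 77.0492
RA = 77.0492·0.8192

63.1187 %


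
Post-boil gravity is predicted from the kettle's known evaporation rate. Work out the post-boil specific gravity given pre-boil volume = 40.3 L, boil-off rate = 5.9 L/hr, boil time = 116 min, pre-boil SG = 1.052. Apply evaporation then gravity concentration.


V_post = V_pre − rate·(t/60);  SG_post = 1 + (SG_pre−1)·V_pre/V_post
V_post = 40.3 − 5.9·(116/60) = 28.8933
SG_post = 1 + (1.052 − 1)·40.3/28.8933

1.0725


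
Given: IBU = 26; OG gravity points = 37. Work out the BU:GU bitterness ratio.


BU:GU = IBU / OG_points
BU:GU = 26 / 37

0.7027


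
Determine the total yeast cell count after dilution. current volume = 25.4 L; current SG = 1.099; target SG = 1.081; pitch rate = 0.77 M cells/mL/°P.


V_w = V·((SG_c−1)/(SG_t−1)−1);  °P = 259 − 259/SG_t;  cells = rate·(V+V_w)·°P
V_w = 25.4·((1.099−1)/(1.081−1)−1) = 5.6444
V_final = 25.4 + 5.6444 = 31.0444
°P = 259 − 259/1.081 = 19.4070
cells = 0.77·31.0444·19.4070

463.9100 billion cells


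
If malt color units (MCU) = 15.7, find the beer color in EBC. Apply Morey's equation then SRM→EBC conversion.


SRM = 1.4922·MCU^0.6859;  EBC = SRM·1.97
SRM = 1.4922·15.7^0.6859 = 9.8649
EBC = 9.8649·1.97

19.4339 EBC


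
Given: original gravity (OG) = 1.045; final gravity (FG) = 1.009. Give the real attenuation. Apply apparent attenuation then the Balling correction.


AA = (OG−FG)/(OG−1)·100;  RA = AA·0.8192
AA = (1.045 − 1.009)/(1.045 − 1)·100 = 80.0000
RA = 80.0000·0.8192

65.5360 %


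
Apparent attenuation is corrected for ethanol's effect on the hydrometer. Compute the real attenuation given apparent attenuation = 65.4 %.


RA = AA · 0.8192
RA = 65.4 · 0.8192

53.5757 %


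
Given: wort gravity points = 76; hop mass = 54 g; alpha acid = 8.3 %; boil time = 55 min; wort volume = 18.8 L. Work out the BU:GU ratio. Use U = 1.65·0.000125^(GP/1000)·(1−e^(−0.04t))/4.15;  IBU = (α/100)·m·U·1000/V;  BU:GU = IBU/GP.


U = 1.65·0.000125^(76/1000)·(1−e^(−0.04·55))/4.15 = 0.1786
IBU = (8.3/100)·54·0.1786·1000/18.8 = 42.5709
BU:GU = 42.5709/76

0.5601


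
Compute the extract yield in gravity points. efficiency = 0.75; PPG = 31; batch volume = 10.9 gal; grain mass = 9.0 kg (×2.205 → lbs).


points = lbs × PPG × eff / vol
lbs = 9.0 × 2.205 = 19.8450
points = 19.8450 × 31 × 0.75 / 10.9

42.3299 points


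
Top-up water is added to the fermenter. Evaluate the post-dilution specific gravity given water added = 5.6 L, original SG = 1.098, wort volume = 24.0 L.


SG_new = 1 + (SG_old − 1)·V_old/(V_old + V_water)
pts = (1.098 − 1)·1000·24.0/(24.0 + 5.6) = 79.4595
SG_new = 1 + 79.4595/1000

1.0795


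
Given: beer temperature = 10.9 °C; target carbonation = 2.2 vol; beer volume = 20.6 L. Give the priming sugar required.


residual = 14.695·(0.01821 + 0.09011·e^(−0.04·T));  sugar = (target − residual)·4.0·V
residual = 14.695·(0.01821 + 0.09011·e^(−0.04·10.9)) = 1.1238
sugar = (2.2 − 1.1238)·4.0·20.6

88.6768 g


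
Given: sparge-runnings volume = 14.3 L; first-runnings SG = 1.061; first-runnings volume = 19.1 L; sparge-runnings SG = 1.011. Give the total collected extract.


total = Σ (SG_i − 1)·1000·V_i
first = (1.061 − 1)·1000·19.1 = 1165.1000
sparge = (1.011 − 1)·1000·14.3 = 157.3000
total = 1165.1000 + 157.3000

1322.4000 gravity·L


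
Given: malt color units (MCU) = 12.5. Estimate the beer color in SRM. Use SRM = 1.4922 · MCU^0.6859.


SRM = 1.4922 · 12.5^0.6859

8.4372 SRM


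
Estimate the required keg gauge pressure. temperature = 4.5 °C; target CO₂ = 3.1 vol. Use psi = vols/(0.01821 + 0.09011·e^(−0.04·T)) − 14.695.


psi = 3.1/(0.01821 + 0.09011·e^(−0.04·4.5)) − 14.695

18.4685 psi


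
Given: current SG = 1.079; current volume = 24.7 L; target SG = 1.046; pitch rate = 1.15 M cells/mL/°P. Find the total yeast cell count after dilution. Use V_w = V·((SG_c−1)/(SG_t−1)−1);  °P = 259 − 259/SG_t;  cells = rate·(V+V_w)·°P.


V_w = 24.7·((1.079−1)/(1.046−1)−1) = 17.7196
V_final = 24.7 + 17.7196 = 42.4196
°P = 259 − 259/1.046 = 11.3901
cells = 1.15·42.4196·11.3901

555.6355 billion cells


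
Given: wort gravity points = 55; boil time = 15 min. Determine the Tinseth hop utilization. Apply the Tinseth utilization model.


U = 1.65·0.000125^(GP/1000) · (1 − e^(−0.04·t))/4.15
bigness = 1.65·0.000125^(55/1000) = 1.0065
boil_factor = (1 − e^(−0.04·15))/4.15 = 0.1087
U = 1.0065 · 0.1087

0.1094


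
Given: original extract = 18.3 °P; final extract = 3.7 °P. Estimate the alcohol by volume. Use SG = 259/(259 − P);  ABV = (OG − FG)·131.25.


OG = 259/(259 − 18.3) = 1.0760
FG = 259/(259 − 3.7) = 1.0145
ABV = (1.0760 − 1.0145)·131.25

8.0765 % ABV


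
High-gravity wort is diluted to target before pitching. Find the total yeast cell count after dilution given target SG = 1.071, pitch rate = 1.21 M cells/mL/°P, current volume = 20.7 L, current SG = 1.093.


V_w = V·((SG_c−1)/(SG_t−1)−1);  °P = 259 − 259/SG_t;  cells = rate·(V+V_w)·°P
V_w = 20.7·((1.093−1)/(1.071−1)−1) = 6.4141
V_final = 20.7 + 6.4141 = 27.1141
°P = 259 − 259/1.071 = 17.1699
cells = 1.21·27.1141·17.1699

563.3119 billion cells


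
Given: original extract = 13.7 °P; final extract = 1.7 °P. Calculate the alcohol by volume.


SG = 259/(259 − P);  ABV = (OG − FG)·131.25
OG = 259/(259 − 13.7) = 1.0558
FG = 259/(259 − 1.7) = 1.0066
ABV = (1.0558 − 1.0066)·131.25

6.4631 % ABV


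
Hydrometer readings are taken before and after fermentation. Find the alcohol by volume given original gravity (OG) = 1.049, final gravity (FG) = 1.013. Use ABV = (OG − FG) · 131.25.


ABV = (1.049 − 1.013) · 131.25

4.7250 % ABV


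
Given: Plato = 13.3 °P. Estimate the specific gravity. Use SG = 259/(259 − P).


SG = 259/(259 − 13.3)

1.0541


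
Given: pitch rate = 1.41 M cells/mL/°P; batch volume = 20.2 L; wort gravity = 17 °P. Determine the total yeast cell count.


cells (billions) = rate · V_L · °P
cells = 1.41 · 20.2 · 17

484.1940 billion cells


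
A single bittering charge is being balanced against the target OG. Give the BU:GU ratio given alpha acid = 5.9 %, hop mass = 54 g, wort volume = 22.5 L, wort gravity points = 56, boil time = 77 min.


U = 1.65·0.000125^(GP/1000)·(1−e^(−0.04t))/4.15;  IBU = (α/100)·m·U·1000/V;  BU:GU = IBU/GP
U = 1.65·0.000125^(56/1000)·(1−e^(−0.04·77))/4.15 = 0.2293
IBU = (5.9/100)·54·0.2293·1000/22.5 = 32.4708
BU:GU = 32.4708/56

0.5798


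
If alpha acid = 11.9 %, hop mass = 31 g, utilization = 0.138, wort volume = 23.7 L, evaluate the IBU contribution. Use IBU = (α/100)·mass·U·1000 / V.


IBU = (11.9/100)·31·0.138·1000 / 23.7

21.4803 IBU


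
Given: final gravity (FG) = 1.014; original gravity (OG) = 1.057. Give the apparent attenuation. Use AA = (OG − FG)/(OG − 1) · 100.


AA = (1.057 − 1.014)/(1.057 − 1) · 100

75.4386 %


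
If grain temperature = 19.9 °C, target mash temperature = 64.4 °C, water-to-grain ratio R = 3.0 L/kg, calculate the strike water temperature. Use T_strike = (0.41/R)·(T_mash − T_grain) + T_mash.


T_strike = (0.41/3.0)·(64.4 − 19.9) + 64.4

70.4817 °C


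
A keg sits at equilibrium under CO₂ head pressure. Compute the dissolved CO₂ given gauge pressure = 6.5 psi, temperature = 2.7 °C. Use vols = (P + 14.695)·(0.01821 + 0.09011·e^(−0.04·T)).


vols = (6.5 + 14.695)·(0.01821 + 0.09011·e^(−0.04·2.7))

2.1003 volumes


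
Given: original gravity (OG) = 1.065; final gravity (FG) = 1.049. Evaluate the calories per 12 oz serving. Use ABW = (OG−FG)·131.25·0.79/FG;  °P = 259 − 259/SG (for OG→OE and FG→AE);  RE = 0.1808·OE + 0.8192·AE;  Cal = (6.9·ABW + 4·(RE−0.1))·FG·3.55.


ABW = (1.065 − 1.049)·131.25·0.79/1.049 = 1.5815
OE = 259 − 259/1.065 = 15.8075 °P
AE = 259 − 259/1.049 = 12.0982 °P
RE = 0.1808·15.8075 + 0.8192·12.0982 = 12.7688 °P
Cal = (6.9·1.5815 + 4·(12.7688−0.1))·1.049·3.55

229.3496 kcal


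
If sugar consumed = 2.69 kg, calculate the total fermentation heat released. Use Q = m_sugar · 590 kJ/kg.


Q = 2.69 · 590

1587.1000 kJ


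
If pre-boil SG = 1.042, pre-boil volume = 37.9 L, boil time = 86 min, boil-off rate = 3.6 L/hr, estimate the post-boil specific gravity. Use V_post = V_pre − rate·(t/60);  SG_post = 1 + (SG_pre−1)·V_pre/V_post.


V_post = 37.9 − 3.6·(86/60) = 32.7400
SG_post = 1 + (1.042 − 1)·37.9/32.7400

1.0486


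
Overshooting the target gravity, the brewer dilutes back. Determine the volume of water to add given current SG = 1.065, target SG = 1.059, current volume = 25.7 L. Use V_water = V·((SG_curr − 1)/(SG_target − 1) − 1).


V_water = 25.7·((1.065 − 1)/(1.059 − 1) − 1)

2.6136 L


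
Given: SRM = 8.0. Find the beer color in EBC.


EBC = SRM · 1.97
EBC = 8.0 · 1.97

15.7600 EBC


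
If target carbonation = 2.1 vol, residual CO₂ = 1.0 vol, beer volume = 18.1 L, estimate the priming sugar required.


sugar = (target − residual)·4.0·V
sugar = (2.1 − 1.0)·4.0·18.1

79.6400 g


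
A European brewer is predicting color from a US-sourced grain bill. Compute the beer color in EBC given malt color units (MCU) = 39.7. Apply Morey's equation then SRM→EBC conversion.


SRM = 1.4922·MCU^0.6859;  EBC = SRM·1.97
SRM = 1.4922·39.7^0.6859 = 18.6396
EBC = 18.6396·1.97

36.7201 EBC


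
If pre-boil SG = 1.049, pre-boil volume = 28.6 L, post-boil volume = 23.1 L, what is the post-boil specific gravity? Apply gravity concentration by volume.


SG_post = 1 + (SG_pre − 1)·V_pre/V_post
pts_pre = (1.049 − 1)·1000 = 49.0000
pts_post = 49.0000·28.6/23.1 = 60.6667
SG_post = 1 + 60.6667/1000

1.0607


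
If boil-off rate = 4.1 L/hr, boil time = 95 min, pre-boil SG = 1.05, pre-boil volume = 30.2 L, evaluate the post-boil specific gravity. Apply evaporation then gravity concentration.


V_post = V_pre − rate·(t/60);  SG_post = 1 + (SG_pre−1)·V_pre/V_post
V_post = 30.2 − 4.1·(95/60) = 23.7083
SG_post = 1 + (1.05 − 1)·30.2/23.7083

1.0637


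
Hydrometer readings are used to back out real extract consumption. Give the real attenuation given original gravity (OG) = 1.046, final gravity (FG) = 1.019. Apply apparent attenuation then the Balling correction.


AA = (OG−FG)/(OG−1)·100;  RA = AA·0.8192
AA = (1.046 − 1.019)/(1.046 − 1)·100 = 58.6957
RA = 58.6957·0.8192

48.0835 %


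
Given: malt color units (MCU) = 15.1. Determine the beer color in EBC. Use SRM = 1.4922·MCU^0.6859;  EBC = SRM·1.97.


SRM = 1.4922·15.1^0.6859 = 9.6048
EBC = 9.6048·1.97

18.9214 EBC


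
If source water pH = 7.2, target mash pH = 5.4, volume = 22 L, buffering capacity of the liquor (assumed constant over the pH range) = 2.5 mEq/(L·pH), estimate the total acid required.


acid = buffering capacity · (pH_source − pH_target) · V
acid = 2.5 · (7.2 − 5.4) · 22

99.0000 mEq


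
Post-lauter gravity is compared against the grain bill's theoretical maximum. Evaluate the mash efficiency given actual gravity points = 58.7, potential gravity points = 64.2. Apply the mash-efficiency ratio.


efficiency = actual / potential × 100
efficiency = 58.7 / 64.2 × 100

91.4330 %


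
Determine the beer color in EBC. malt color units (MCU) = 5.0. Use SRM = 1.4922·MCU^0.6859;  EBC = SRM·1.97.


SRM = 1.4922·5.0^0.6859 = 4.5004
EBC = 4.5004·1.97

8.8658 EBC


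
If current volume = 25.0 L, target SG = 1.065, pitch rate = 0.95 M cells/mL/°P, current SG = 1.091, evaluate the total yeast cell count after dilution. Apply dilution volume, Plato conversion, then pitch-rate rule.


V_w = V·((SG_c−1)/(SG_t−1)−1);  °P = 259 − 259/SG_t;  cells = rate·(V+V_w)·°P
V_w = 25.0·((1.091−1)/(1.065−1)−1) = 10.0000
V_final = 25.0 + 10.0000 = 35.0000
°P = 259 − 259/1.065 = 15.8075
cells = 0.95·35.0000·15.8075

525.5998 billion cells


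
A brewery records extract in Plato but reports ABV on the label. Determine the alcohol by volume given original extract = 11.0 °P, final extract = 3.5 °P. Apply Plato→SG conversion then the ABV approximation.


SG = 259/(259 − P);  ABV = (OG − FG)·131.25
OG = 259/(259 − 11.0) = 1.0444
FG = 259/(259 − 3.5) = 1.0137
ABV = (1.0444 − 1.0137)·131.25

4.0236 % ABV


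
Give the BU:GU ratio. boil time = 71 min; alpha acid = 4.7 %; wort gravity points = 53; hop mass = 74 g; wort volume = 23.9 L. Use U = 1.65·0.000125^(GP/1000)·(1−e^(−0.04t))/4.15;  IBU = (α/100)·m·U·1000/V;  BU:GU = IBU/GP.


U = 1.65·0.000125^(53/1000)·(1−e^(−0.04·71))/4.15 = 0.2325
IBU = (4.7/100)·74·0.2325·1000/23.9 = 33.8344
BU:GU = 33.8344/53

0.6384


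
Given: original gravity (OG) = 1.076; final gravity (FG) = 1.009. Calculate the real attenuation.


AA = (OG−FG)/(OG−1)·100;  RA = AA·0.8192
AA = (1.076 − 1.009)/(1.076 − 1)·100 = 88.1579
RA = 88.1579·0.8192

72.2189 %


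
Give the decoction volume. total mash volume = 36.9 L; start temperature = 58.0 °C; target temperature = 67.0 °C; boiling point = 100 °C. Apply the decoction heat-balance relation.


V_dec = V_total·(T_target − T_start)/(T_boil − T_start)
V_dec = 36.9·(67.0 − 58.0)/(100 − 58.0)

7.9071 L


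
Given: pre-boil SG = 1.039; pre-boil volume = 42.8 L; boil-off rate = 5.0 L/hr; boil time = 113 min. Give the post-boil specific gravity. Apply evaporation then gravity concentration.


V_post = V_pre − rate·(t/60);  SG_post = 1 + (SG_pre−1)·V_pre/V_post
V_post = 42.8 − 5.0·(113/60) = 33.3833
SG_post = 1 + (1.039 − 1)·42.8/33.3833

1.0500


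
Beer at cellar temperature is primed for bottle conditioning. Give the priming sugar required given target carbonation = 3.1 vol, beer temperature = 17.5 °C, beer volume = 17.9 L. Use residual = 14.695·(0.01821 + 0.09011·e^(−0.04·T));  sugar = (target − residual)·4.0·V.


residual = 14.695·(0.01821 + 0.09011·e^(−0.04·17.5)) = 0.9252
sugar = (3.1 − 0.9252)·4.0·17.9

155.7187 g


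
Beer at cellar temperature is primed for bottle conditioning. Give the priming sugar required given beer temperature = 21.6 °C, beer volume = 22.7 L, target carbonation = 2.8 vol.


residual = 14.695·(0.01821 + 0.09011·e^(−0.04·T));  sugar = (target − residual)·4.0·V
residual = 14.695·(0.01821 + 0.09011·e^(−0.04·21.6)) = 0.8257
sugar = (2.8 − 0.8257)·4.0·22.7

179.2668 g


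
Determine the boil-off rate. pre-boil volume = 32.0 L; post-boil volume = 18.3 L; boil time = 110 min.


rate = (V_pre − V_post) / (t_min/60)
rate = (32.0 − 18.3) / (110/60)

7.4727 L/hr


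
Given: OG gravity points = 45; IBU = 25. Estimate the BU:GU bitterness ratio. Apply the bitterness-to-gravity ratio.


BU:GU = IBU / OG_points
BU:GU = 25 / 45

0.5556


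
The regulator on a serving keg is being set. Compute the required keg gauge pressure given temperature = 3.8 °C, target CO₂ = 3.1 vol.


psi = vols/(0.01821 + 0.09011·e^(−0.04·T)) − 14.695
psi = 3.1/(0.01821 + 0.09011·e^(−0.04·3.8)) − 14.695

17.7272 psi


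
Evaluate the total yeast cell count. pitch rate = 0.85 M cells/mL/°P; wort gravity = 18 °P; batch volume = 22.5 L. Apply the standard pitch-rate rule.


cells (billions) = rate · V_L · °P
cells = 0.85 · 22.5 · 18

344.2500 billion cells


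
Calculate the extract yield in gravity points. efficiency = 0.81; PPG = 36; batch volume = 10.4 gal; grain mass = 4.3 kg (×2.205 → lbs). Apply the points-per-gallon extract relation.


points = lbs × PPG × eff / vol
lbs = 4.3 × 2.205 = 9.4815
points = 9.4815 × 36 × 0.81 / 10.4

26.5847 points


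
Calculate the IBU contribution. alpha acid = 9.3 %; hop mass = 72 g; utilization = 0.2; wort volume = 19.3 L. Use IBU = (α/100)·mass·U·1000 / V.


IBU = (9.3/100)·72·0.2·1000 / 19.3

69.3886 IBU


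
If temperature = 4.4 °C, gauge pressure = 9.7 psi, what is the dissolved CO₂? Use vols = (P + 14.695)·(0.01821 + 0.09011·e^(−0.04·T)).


vols = (9.7 + 14.695)·(0.01821 + 0.09011·e^(−0.04·4.4))

2.2877 volumes


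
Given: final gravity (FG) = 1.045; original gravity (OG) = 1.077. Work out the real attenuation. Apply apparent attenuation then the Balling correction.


AA = (OG−FG)/(OG−1)·100;  RA = AA·0.8192
AA = (1.077 − 1.045)/(1.077 − 1)·100 = 41.5584
RA = 41.5584·0.8192

34.0447 %


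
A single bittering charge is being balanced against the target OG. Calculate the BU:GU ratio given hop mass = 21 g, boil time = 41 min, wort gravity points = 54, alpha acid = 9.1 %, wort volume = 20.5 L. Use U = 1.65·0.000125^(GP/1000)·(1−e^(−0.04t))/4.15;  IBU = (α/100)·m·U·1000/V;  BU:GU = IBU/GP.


U = 1.65·0.000125^(54/1000)·(1−e^(−0.04·41))/4.15 = 0.1972
IBU = (9.1/100)·21·0.1972·1000/20.5 = 18.3875
BU:GU = 18.3875/54

0.3405


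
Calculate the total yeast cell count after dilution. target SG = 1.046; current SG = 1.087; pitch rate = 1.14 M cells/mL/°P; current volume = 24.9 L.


V_w = V·((SG_c−1)/(SG_t−1)−1);  °P = 259 − 259/SG_t;  cells = rate·(V+V_w)·°P
V_w = 24.9·((1.087−1)/(1.046−1)−1) = 22.1935
V_final = 24.9 + 22.1935 = 47.0935
°P = 259 − 259/1.046 = 11.3901
cells = 1.14·47.0935·11.3901

611.4931 billion cells


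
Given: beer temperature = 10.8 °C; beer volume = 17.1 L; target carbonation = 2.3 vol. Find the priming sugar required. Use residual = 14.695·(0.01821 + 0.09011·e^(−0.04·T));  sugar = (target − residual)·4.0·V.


residual = 14.695·(0.01821 + 0.09011·e^(−0.04·10.8)) = 1.1273
sugar = (2.3 − 1.1273)·4.0·17.1

80.2156 g


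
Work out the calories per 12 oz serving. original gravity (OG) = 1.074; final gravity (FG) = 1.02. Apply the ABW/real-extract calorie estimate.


ABW = (OG−FG)·131.25·0.79/FG;  °P = 259 − 259/SG (for OG→OE and FG→AE);  RE = 0.1808·OE + 0.8192·AE;  Cal = (6.9·ABW + 4·(RE−0.1))·FG·3.55
ABW = (1.074 − 1.02)·131.25·0.79/1.02 = 5.4893
OE = 259 − 259/1.074 = 17.8454 °P
AE = 259 − 259/1.02 = 5.0784 °P
RE = 0.1808·17.8454 + 0.8192·5.0784 = 7.3867 °P
Cal = (6.9·5.4893 + 4·(7.3867−0.1))·1.02·3.55

242.6912 kcal


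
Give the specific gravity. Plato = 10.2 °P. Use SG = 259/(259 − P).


SG = 259/(259 − 10.2)

1.0410


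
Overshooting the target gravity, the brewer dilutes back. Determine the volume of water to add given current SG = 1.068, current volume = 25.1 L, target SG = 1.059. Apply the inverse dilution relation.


V_water = V·((SG_curr − 1)/(SG_target − 1) − 1)
V_water = 25.1·((1.068 − 1)/(1.059 − 1) − 1)

3.8288 L


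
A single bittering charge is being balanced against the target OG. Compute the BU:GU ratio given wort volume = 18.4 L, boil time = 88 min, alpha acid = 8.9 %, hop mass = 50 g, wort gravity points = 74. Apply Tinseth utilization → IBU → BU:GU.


U = 1.65·0.000125^(GP/1000)·(1−e^(−0.04t))/4.15;  IBU = (α/100)·m·U·1000/V;  BU:GU = IBU/GP
U = 1.65·0.000125^(74/1000)·(1−e^(−0.04·88))/4.15 = 0.1984
IBU = (8.9/100)·50·0.1984·1000/18.4 = 47.9844
BU:GU = 47.9844/74

0.6484


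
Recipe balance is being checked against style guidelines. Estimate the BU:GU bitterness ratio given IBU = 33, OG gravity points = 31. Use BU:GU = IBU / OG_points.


BU:GU = 33 / 31

1.0645


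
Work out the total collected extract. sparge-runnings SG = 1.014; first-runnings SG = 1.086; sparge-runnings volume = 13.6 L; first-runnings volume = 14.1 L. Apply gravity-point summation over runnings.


total = Σ (SG_i − 1)·1000·V_i
first = (1.086 − 1)·1000·14.1 = 1212.6000
sparge = (1.014 − 1)·1000·13.6 = 190.4000
total = 1212.6000 + 190.4000

1403.0000 gravity·L


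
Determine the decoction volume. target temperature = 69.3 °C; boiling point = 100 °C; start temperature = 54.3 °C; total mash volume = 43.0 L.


V_dec = V_total·(T_target − T_start)/(T_boil − T_start)
V_dec = 43.0·(69.3 − 54.3)/(100 − 54.3)

14.1138 L


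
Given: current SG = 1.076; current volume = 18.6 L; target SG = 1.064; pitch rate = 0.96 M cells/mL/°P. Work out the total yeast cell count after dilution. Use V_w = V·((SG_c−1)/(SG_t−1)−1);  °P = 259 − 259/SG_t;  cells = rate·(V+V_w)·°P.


V_w = 18.6·((1.076−1)/(1.064−1)−1) = 3.4875
V_final = 18.6 + 3.4875 = 22.0875
°P = 259 − 259/1.064 = 15.5789
cells = 0.96·22.0875·15.5789

330.3360 billion cells


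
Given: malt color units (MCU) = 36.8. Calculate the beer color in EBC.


SRM = 1.4922·MCU^0.6859;  EBC = SRM·1.97
SRM = 1.4922·36.8^0.6859 = 17.6947
EBC = 17.6947·1.97

34.8585 EBC


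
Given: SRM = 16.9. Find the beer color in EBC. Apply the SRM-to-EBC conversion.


EBC = SRM · 1.97
EBC = 16.9 · 1.97

33.2930 EBC


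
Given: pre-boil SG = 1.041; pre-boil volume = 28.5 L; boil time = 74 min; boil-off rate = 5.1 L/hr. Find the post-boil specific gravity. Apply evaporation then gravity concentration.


V_post = V_pre − rate·(t/60);  SG_post = 1 + (SG_pre−1)·V_pre/V_post
V_post = 28.5 − 5.1·(74/60) = 22.2100
SG_post = 1 + (1.041 − 1)·28.5/22.2100

1.0526


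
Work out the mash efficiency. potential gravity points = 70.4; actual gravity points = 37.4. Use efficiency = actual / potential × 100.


efficiency = 37.4 / 70.4 × 100

53.1250 %


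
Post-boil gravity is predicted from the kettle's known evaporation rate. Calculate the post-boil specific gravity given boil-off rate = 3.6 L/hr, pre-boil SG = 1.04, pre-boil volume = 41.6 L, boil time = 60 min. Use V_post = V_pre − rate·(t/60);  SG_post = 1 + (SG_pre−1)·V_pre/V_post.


V_post = 41.6 − 3.6·(60/60) = 38.0000
SG_post = 1 + (1.04 − 1)·41.6/38.0000

1.0438


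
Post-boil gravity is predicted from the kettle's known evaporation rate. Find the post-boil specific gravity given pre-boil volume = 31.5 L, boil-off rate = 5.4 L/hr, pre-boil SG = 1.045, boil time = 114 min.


V_post = V_pre − rate·(t/60);  SG_post = 1 + (SG_pre−1)·V_pre/V_post
V_post = 31.5 − 5.4·(114/60) = 21.2400
SG_post = 1 + (1.045 − 1)·31.5/21.2400

1.0667
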